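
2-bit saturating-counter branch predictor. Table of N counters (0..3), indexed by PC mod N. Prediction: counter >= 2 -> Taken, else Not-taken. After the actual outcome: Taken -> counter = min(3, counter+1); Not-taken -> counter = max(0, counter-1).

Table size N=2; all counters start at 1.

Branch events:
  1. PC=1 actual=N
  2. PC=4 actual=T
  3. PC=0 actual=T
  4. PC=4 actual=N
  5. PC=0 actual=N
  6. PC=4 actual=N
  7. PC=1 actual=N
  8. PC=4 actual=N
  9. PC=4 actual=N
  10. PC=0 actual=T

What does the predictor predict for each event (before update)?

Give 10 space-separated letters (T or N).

Answer: N N T T T N N N N N

Derivation:
Ev 1: PC=1 idx=1 pred=N actual=N -> ctr[1]=0
Ev 2: PC=4 idx=0 pred=N actual=T -> ctr[0]=2
Ev 3: PC=0 idx=0 pred=T actual=T -> ctr[0]=3
Ev 4: PC=4 idx=0 pred=T actual=N -> ctr[0]=2
Ev 5: PC=0 idx=0 pred=T actual=N -> ctr[0]=1
Ev 6: PC=4 idx=0 pred=N actual=N -> ctr[0]=0
Ev 7: PC=1 idx=1 pred=N actual=N -> ctr[1]=0
Ev 8: PC=4 idx=0 pred=N actual=N -> ctr[0]=0
Ev 9: PC=4 idx=0 pred=N actual=N -> ctr[0]=0
Ev 10: PC=0 idx=0 pred=N actual=T -> ctr[0]=1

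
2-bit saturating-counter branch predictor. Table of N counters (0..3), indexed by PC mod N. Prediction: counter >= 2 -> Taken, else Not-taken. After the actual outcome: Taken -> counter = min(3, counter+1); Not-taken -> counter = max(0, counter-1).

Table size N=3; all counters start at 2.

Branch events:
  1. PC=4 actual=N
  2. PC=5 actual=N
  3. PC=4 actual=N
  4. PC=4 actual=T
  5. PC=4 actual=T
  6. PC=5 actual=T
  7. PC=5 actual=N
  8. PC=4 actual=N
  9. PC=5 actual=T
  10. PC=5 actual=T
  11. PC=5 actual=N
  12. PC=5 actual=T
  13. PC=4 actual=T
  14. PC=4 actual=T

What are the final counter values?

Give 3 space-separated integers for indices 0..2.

Answer: 2 3 3

Derivation:
Ev 1: PC=4 idx=1 pred=T actual=N -> ctr[1]=1
Ev 2: PC=5 idx=2 pred=T actual=N -> ctr[2]=1
Ev 3: PC=4 idx=1 pred=N actual=N -> ctr[1]=0
Ev 4: PC=4 idx=1 pred=N actual=T -> ctr[1]=1
Ev 5: PC=4 idx=1 pred=N actual=T -> ctr[1]=2
Ev 6: PC=5 idx=2 pred=N actual=T -> ctr[2]=2
Ev 7: PC=5 idx=2 pred=T actual=N -> ctr[2]=1
Ev 8: PC=4 idx=1 pred=T actual=N -> ctr[1]=1
Ev 9: PC=5 idx=2 pred=N actual=T -> ctr[2]=2
Ev 10: PC=5 idx=2 pred=T actual=T -> ctr[2]=3
Ev 11: PC=5 idx=2 pred=T actual=N -> ctr[2]=2
Ev 12: PC=5 idx=2 pred=T actual=T -> ctr[2]=3
Ev 13: PC=4 idx=1 pred=N actual=T -> ctr[1]=2
Ev 14: PC=4 idx=1 pred=T actual=T -> ctr[1]=3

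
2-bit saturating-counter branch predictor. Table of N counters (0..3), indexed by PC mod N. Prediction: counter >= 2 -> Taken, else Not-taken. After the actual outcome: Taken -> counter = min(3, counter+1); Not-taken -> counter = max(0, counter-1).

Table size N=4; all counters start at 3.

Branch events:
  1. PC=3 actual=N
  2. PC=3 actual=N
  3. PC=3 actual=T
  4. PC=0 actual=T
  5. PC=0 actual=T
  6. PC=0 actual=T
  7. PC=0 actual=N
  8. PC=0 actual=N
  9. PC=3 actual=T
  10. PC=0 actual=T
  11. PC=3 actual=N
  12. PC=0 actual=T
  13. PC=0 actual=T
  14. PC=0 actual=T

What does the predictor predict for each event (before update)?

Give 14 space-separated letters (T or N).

Ev 1: PC=3 idx=3 pred=T actual=N -> ctr[3]=2
Ev 2: PC=3 idx=3 pred=T actual=N -> ctr[3]=1
Ev 3: PC=3 idx=3 pred=N actual=T -> ctr[3]=2
Ev 4: PC=0 idx=0 pred=T actual=T -> ctr[0]=3
Ev 5: PC=0 idx=0 pred=T actual=T -> ctr[0]=3
Ev 6: PC=0 idx=0 pred=T actual=T -> ctr[0]=3
Ev 7: PC=0 idx=0 pred=T actual=N -> ctr[0]=2
Ev 8: PC=0 idx=0 pred=T actual=N -> ctr[0]=1
Ev 9: PC=3 idx=3 pred=T actual=T -> ctr[3]=3
Ev 10: PC=0 idx=0 pred=N actual=T -> ctr[0]=2
Ev 11: PC=3 idx=3 pred=T actual=N -> ctr[3]=2
Ev 12: PC=0 idx=0 pred=T actual=T -> ctr[0]=3
Ev 13: PC=0 idx=0 pred=T actual=T -> ctr[0]=3
Ev 14: PC=0 idx=0 pred=T actual=T -> ctr[0]=3

Answer: T T N T T T T T T N T T T T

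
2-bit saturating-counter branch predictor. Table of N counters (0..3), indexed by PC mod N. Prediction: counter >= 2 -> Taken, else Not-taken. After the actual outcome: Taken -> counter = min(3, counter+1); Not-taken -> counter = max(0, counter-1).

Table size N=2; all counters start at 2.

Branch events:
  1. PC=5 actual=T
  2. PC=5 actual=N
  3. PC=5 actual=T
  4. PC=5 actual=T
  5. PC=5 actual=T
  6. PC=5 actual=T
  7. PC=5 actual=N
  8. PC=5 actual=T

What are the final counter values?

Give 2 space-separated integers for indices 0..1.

Ev 1: PC=5 idx=1 pred=T actual=T -> ctr[1]=3
Ev 2: PC=5 idx=1 pred=T actual=N -> ctr[1]=2
Ev 3: PC=5 idx=1 pred=T actual=T -> ctr[1]=3
Ev 4: PC=5 idx=1 pred=T actual=T -> ctr[1]=3
Ev 5: PC=5 idx=1 pred=T actual=T -> ctr[1]=3
Ev 6: PC=5 idx=1 pred=T actual=T -> ctr[1]=3
Ev 7: PC=5 idx=1 pred=T actual=N -> ctr[1]=2
Ev 8: PC=5 idx=1 pred=T actual=T -> ctr[1]=3

Answer: 2 3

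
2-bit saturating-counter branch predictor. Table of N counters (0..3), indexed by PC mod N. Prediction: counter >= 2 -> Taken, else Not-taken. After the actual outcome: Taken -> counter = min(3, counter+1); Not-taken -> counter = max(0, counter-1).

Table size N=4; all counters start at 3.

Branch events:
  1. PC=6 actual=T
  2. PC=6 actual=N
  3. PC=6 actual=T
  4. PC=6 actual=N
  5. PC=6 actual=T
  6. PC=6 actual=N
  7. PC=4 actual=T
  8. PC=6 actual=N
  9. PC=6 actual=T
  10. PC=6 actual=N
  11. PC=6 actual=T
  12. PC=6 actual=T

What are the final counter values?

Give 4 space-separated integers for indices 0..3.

Answer: 3 3 3 3

Derivation:
Ev 1: PC=6 idx=2 pred=T actual=T -> ctr[2]=3
Ev 2: PC=6 idx=2 pred=T actual=N -> ctr[2]=2
Ev 3: PC=6 idx=2 pred=T actual=T -> ctr[2]=3
Ev 4: PC=6 idx=2 pred=T actual=N -> ctr[2]=2
Ev 5: PC=6 idx=2 pred=T actual=T -> ctr[2]=3
Ev 6: PC=6 idx=2 pred=T actual=N -> ctr[2]=2
Ev 7: PC=4 idx=0 pred=T actual=T -> ctr[0]=3
Ev 8: PC=6 idx=2 pred=T actual=N -> ctr[2]=1
Ev 9: PC=6 idx=2 pred=N actual=T -> ctr[2]=2
Ev 10: PC=6 idx=2 pred=T actual=N -> ctr[2]=1
Ev 11: PC=6 idx=2 pred=N actual=T -> ctr[2]=2
Ev 12: PC=6 idx=2 pred=T actual=T -> ctr[2]=3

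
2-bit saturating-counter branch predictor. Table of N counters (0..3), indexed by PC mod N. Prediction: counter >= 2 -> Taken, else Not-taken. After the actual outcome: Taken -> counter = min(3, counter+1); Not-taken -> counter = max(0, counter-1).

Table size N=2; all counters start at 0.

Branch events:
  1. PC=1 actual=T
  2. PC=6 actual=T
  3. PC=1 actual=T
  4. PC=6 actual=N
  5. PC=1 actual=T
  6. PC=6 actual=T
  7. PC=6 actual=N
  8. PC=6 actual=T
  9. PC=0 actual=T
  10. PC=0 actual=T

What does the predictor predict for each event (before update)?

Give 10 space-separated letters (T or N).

Ev 1: PC=1 idx=1 pred=N actual=T -> ctr[1]=1
Ev 2: PC=6 idx=0 pred=N actual=T -> ctr[0]=1
Ev 3: PC=1 idx=1 pred=N actual=T -> ctr[1]=2
Ev 4: PC=6 idx=0 pred=N actual=N -> ctr[0]=0
Ev 5: PC=1 idx=1 pred=T actual=T -> ctr[1]=3
Ev 6: PC=6 idx=0 pred=N actual=T -> ctr[0]=1
Ev 7: PC=6 idx=0 pred=N actual=N -> ctr[0]=0
Ev 8: PC=6 idx=0 pred=N actual=T -> ctr[0]=1
Ev 9: PC=0 idx=0 pred=N actual=T -> ctr[0]=2
Ev 10: PC=0 idx=0 pred=T actual=T -> ctr[0]=3

Answer: N N N N T N N N N T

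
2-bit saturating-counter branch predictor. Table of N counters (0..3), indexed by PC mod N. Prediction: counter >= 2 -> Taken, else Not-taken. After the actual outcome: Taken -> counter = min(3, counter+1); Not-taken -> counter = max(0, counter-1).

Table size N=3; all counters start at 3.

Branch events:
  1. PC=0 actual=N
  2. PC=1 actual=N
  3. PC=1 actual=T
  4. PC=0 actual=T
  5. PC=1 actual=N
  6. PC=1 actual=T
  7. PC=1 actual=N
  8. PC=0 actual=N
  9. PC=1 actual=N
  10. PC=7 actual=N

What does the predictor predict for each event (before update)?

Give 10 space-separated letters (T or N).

Ev 1: PC=0 idx=0 pred=T actual=N -> ctr[0]=2
Ev 2: PC=1 idx=1 pred=T actual=N -> ctr[1]=2
Ev 3: PC=1 idx=1 pred=T actual=T -> ctr[1]=3
Ev 4: PC=0 idx=0 pred=T actual=T -> ctr[0]=3
Ev 5: PC=1 idx=1 pred=T actual=N -> ctr[1]=2
Ev 6: PC=1 idx=1 pred=T actual=T -> ctr[1]=3
Ev 7: PC=1 idx=1 pred=T actual=N -> ctr[1]=2
Ev 8: PC=0 idx=0 pred=T actual=N -> ctr[0]=2
Ev 9: PC=1 idx=1 pred=T actual=N -> ctr[1]=1
Ev 10: PC=7 idx=1 pred=N actual=N -> ctr[1]=0

Answer: T T T T T T T T T N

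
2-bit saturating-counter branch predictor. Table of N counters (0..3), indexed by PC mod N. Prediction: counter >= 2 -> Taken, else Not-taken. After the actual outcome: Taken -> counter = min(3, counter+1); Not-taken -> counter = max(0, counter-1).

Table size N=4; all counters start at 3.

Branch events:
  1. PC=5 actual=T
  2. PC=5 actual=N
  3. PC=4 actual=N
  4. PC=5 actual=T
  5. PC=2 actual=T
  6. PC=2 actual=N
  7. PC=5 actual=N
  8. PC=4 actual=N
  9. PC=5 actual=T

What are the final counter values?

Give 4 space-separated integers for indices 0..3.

Ev 1: PC=5 idx=1 pred=T actual=T -> ctr[1]=3
Ev 2: PC=5 idx=1 pred=T actual=N -> ctr[1]=2
Ev 3: PC=4 idx=0 pred=T actual=N -> ctr[0]=2
Ev 4: PC=5 idx=1 pred=T actual=T -> ctr[1]=3
Ev 5: PC=2 idx=2 pred=T actual=T -> ctr[2]=3
Ev 6: PC=2 idx=2 pred=T actual=N -> ctr[2]=2
Ev 7: PC=5 idx=1 pred=T actual=N -> ctr[1]=2
Ev 8: PC=4 idx=0 pred=T actual=N -> ctr[0]=1
Ev 9: PC=5 idx=1 pred=T actual=T -> ctr[1]=3

Answer: 1 3 2 3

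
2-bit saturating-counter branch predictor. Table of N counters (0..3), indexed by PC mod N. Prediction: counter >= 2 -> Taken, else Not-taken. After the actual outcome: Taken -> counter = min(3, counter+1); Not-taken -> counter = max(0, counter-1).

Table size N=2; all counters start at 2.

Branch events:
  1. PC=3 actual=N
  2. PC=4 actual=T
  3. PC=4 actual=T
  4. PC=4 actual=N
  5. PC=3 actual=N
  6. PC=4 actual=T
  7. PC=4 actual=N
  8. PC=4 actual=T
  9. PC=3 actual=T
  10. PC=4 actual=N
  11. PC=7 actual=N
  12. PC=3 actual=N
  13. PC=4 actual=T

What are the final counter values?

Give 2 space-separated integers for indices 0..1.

Answer: 3 0

Derivation:
Ev 1: PC=3 idx=1 pred=T actual=N -> ctr[1]=1
Ev 2: PC=4 idx=0 pred=T actual=T -> ctr[0]=3
Ev 3: PC=4 idx=0 pred=T actual=T -> ctr[0]=3
Ev 4: PC=4 idx=0 pred=T actual=N -> ctr[0]=2
Ev 5: PC=3 idx=1 pred=N actual=N -> ctr[1]=0
Ev 6: PC=4 idx=0 pred=T actual=T -> ctr[0]=3
Ev 7: PC=4 idx=0 pred=T actual=N -> ctr[0]=2
Ev 8: PC=4 idx=0 pred=T actual=T -> ctr[0]=3
Ev 9: PC=3 idx=1 pred=N actual=T -> ctr[1]=1
Ev 10: PC=4 idx=0 pred=T actual=N -> ctr[0]=2
Ev 11: PC=7 idx=1 pred=N actual=N -> ctr[1]=0
Ev 12: PC=3 idx=1 pred=N actual=N -> ctr[1]=0
Ev 13: PC=4 idx=0 pred=T actual=T -> ctr[0]=3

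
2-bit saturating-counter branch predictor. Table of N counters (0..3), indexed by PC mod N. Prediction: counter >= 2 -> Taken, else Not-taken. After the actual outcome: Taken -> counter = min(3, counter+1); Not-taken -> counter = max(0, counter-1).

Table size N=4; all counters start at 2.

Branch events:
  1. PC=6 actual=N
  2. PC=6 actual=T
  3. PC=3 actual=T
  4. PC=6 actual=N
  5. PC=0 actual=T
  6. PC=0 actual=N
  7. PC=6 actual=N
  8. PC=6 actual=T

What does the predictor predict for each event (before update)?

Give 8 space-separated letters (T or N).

Ev 1: PC=6 idx=2 pred=T actual=N -> ctr[2]=1
Ev 2: PC=6 idx=2 pred=N actual=T -> ctr[2]=2
Ev 3: PC=3 idx=3 pred=T actual=T -> ctr[3]=3
Ev 4: PC=6 idx=2 pred=T actual=N -> ctr[2]=1
Ev 5: PC=0 idx=0 pred=T actual=T -> ctr[0]=3
Ev 6: PC=0 idx=0 pred=T actual=N -> ctr[0]=2
Ev 7: PC=6 idx=2 pred=N actual=N -> ctr[2]=0
Ev 8: PC=6 idx=2 pred=N actual=T -> ctr[2]=1

Answer: T N T T T T N N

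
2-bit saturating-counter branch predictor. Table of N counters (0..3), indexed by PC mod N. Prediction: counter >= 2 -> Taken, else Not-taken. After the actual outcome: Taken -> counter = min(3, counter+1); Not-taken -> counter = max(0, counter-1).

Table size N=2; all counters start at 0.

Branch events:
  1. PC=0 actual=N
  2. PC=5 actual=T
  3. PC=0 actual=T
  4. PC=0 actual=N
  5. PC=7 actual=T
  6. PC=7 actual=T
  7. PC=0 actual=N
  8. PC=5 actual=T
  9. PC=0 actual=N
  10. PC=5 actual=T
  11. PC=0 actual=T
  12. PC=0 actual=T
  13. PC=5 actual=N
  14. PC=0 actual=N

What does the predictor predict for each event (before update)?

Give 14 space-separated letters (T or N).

Answer: N N N N N T N T N T N N T T

Derivation:
Ev 1: PC=0 idx=0 pred=N actual=N -> ctr[0]=0
Ev 2: PC=5 idx=1 pred=N actual=T -> ctr[1]=1
Ev 3: PC=0 idx=0 pred=N actual=T -> ctr[0]=1
Ev 4: PC=0 idx=0 pred=N actual=N -> ctr[0]=0
Ev 5: PC=7 idx=1 pred=N actual=T -> ctr[1]=2
Ev 6: PC=7 idx=1 pred=T actual=T -> ctr[1]=3
Ev 7: PC=0 idx=0 pred=N actual=N -> ctr[0]=0
Ev 8: PC=5 idx=1 pred=T actual=T -> ctr[1]=3
Ev 9: PC=0 idx=0 pred=N actual=N -> ctr[0]=0
Ev 10: PC=5 idx=1 pred=T actual=T -> ctr[1]=3
Ev 11: PC=0 idx=0 pred=N actual=T -> ctr[0]=1
Ev 12: PC=0 idx=0 pred=N actual=T -> ctr[0]=2
Ev 13: PC=5 idx=1 pred=T actual=N -> ctr[1]=2
Ev 14: PC=0 idx=0 pred=T actual=N -> ctr[0]=1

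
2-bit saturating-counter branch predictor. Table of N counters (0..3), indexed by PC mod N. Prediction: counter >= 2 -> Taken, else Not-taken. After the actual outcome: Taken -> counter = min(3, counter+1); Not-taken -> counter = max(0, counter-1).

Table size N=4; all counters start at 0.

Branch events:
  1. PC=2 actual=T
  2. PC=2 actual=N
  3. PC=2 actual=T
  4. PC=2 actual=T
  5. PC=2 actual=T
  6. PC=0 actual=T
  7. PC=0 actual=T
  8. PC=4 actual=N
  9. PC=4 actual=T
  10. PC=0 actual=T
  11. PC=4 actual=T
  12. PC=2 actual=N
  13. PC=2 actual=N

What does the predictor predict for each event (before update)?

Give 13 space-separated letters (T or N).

Ev 1: PC=2 idx=2 pred=N actual=T -> ctr[2]=1
Ev 2: PC=2 idx=2 pred=N actual=N -> ctr[2]=0
Ev 3: PC=2 idx=2 pred=N actual=T -> ctr[2]=1
Ev 4: PC=2 idx=2 pred=N actual=T -> ctr[2]=2
Ev 5: PC=2 idx=2 pred=T actual=T -> ctr[2]=3
Ev 6: PC=0 idx=0 pred=N actual=T -> ctr[0]=1
Ev 7: PC=0 idx=0 pred=N actual=T -> ctr[0]=2
Ev 8: PC=4 idx=0 pred=T actual=N -> ctr[0]=1
Ev 9: PC=4 idx=0 pred=N actual=T -> ctr[0]=2
Ev 10: PC=0 idx=0 pred=T actual=T -> ctr[0]=3
Ev 11: PC=4 idx=0 pred=T actual=T -> ctr[0]=3
Ev 12: PC=2 idx=2 pred=T actual=N -> ctr[2]=2
Ev 13: PC=2 idx=2 pred=T actual=N -> ctr[2]=1

Answer: N N N N T N N T N T T T T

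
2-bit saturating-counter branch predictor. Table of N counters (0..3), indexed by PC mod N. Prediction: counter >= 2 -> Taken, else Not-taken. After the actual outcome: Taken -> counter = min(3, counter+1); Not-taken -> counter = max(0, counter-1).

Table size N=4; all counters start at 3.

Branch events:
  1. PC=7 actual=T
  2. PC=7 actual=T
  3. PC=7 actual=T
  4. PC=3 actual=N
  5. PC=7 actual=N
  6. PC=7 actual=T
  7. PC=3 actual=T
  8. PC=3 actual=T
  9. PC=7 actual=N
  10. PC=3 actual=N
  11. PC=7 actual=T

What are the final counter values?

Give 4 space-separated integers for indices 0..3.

Ev 1: PC=7 idx=3 pred=T actual=T -> ctr[3]=3
Ev 2: PC=7 idx=3 pred=T actual=T -> ctr[3]=3
Ev 3: PC=7 idx=3 pred=T actual=T -> ctr[3]=3
Ev 4: PC=3 idx=3 pred=T actual=N -> ctr[3]=2
Ev 5: PC=7 idx=3 pred=T actual=N -> ctr[3]=1
Ev 6: PC=7 idx=3 pred=N actual=T -> ctr[3]=2
Ev 7: PC=3 idx=3 pred=T actual=T -> ctr[3]=3
Ev 8: PC=3 idx=3 pred=T actual=T -> ctr[3]=3
Ev 9: PC=7 idx=3 pred=T actual=N -> ctr[3]=2
Ev 10: PC=3 idx=3 pred=T actual=N -> ctr[3]=1
Ev 11: PC=7 idx=3 pred=N actual=T -> ctr[3]=2

Answer: 3 3 3 2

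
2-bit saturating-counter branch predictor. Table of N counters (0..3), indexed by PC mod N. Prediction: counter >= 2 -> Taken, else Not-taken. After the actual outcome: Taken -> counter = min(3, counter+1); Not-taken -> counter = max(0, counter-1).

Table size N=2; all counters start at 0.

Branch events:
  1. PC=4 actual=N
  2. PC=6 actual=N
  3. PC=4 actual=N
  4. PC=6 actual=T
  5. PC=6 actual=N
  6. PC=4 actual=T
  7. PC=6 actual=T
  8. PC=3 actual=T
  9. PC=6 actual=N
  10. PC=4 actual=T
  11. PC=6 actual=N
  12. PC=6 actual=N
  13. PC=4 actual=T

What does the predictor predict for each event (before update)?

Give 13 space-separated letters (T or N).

Answer: N N N N N N N N T N T N N

Derivation:
Ev 1: PC=4 idx=0 pred=N actual=N -> ctr[0]=0
Ev 2: PC=6 idx=0 pred=N actual=N -> ctr[0]=0
Ev 3: PC=4 idx=0 pred=N actual=N -> ctr[0]=0
Ev 4: PC=6 idx=0 pred=N actual=T -> ctr[0]=1
Ev 5: PC=6 idx=0 pred=N actual=N -> ctr[0]=0
Ev 6: PC=4 idx=0 pred=N actual=T -> ctr[0]=1
Ev 7: PC=6 idx=0 pred=N actual=T -> ctr[0]=2
Ev 8: PC=3 idx=1 pred=N actual=T -> ctr[1]=1
Ev 9: PC=6 idx=0 pred=T actual=N -> ctr[0]=1
Ev 10: PC=4 idx=0 pred=N actual=T -> ctr[0]=2
Ev 11: PC=6 idx=0 pred=T actual=N -> ctr[0]=1
Ev 12: PC=6 idx=0 pred=N actual=N -> ctr[0]=0
Ev 13: PC=4 idx=0 pred=N actual=T -> ctr[0]=1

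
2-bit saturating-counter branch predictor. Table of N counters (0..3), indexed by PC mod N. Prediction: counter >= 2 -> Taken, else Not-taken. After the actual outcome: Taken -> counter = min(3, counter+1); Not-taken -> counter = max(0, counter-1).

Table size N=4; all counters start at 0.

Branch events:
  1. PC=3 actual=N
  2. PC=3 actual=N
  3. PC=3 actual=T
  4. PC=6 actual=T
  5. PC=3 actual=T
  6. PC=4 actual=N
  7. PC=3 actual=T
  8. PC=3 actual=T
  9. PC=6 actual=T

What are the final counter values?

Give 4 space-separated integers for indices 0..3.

Answer: 0 0 2 3

Derivation:
Ev 1: PC=3 idx=3 pred=N actual=N -> ctr[3]=0
Ev 2: PC=3 idx=3 pred=N actual=N -> ctr[3]=0
Ev 3: PC=3 idx=3 pred=N actual=T -> ctr[3]=1
Ev 4: PC=6 idx=2 pred=N actual=T -> ctr[2]=1
Ev 5: PC=3 idx=3 pred=N actual=T -> ctr[3]=2
Ev 6: PC=4 idx=0 pred=N actual=N -> ctr[0]=0
Ev 7: PC=3 idx=3 pred=T actual=T -> ctr[3]=3
Ev 8: PC=3 idx=3 pred=T actual=T -> ctr[3]=3
Ev 9: PC=6 idx=2 pred=N actual=T -> ctr[2]=2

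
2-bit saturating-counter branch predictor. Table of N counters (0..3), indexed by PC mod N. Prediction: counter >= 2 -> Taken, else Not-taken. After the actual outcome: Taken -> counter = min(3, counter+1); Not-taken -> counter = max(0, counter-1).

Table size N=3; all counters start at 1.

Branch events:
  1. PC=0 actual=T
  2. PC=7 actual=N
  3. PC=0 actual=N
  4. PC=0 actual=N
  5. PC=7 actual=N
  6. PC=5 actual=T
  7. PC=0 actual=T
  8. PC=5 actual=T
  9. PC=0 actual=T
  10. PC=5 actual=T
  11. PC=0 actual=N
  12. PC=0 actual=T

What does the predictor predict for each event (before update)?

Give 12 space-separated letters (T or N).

Answer: N N T N N N N T N T T N

Derivation:
Ev 1: PC=0 idx=0 pred=N actual=T -> ctr[0]=2
Ev 2: PC=7 idx=1 pred=N actual=N -> ctr[1]=0
Ev 3: PC=0 idx=0 pred=T actual=N -> ctr[0]=1
Ev 4: PC=0 idx=0 pred=N actual=N -> ctr[0]=0
Ev 5: PC=7 idx=1 pred=N actual=N -> ctr[1]=0
Ev 6: PC=5 idx=2 pred=N actual=T -> ctr[2]=2
Ev 7: PC=0 idx=0 pred=N actual=T -> ctr[0]=1
Ev 8: PC=5 idx=2 pred=T actual=T -> ctr[2]=3
Ev 9: PC=0 idx=0 pred=N actual=T -> ctr[0]=2
Ev 10: PC=5 idx=2 pred=T actual=T -> ctr[2]=3
Ev 11: PC=0 idx=0 pred=T actual=N -> ctr[0]=1
Ev 12: PC=0 idx=0 pred=N actual=T -> ctr[0]=2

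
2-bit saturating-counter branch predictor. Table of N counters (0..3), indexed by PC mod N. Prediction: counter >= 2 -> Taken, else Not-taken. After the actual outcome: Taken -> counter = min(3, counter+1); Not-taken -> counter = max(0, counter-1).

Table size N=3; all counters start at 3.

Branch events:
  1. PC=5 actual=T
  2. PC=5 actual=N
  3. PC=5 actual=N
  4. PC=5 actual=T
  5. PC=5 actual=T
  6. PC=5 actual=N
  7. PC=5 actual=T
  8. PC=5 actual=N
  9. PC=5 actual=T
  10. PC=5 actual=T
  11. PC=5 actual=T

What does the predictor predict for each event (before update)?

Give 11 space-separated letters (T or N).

Answer: T T T N T T T T T T T

Derivation:
Ev 1: PC=5 idx=2 pred=T actual=T -> ctr[2]=3
Ev 2: PC=5 idx=2 pred=T actual=N -> ctr[2]=2
Ev 3: PC=5 idx=2 pred=T actual=N -> ctr[2]=1
Ev 4: PC=5 idx=2 pred=N actual=T -> ctr[2]=2
Ev 5: PC=5 idx=2 pred=T actual=T -> ctr[2]=3
Ev 6: PC=5 idx=2 pred=T actual=N -> ctr[2]=2
Ev 7: PC=5 idx=2 pred=T actual=T -> ctr[2]=3
Ev 8: PC=5 idx=2 pred=T actual=N -> ctr[2]=2
Ev 9: PC=5 idx=2 pred=T actual=T -> ctr[2]=3
Ev 10: PC=5 idx=2 pred=T actual=T -> ctr[2]=3
Ev 11: PC=5 idx=2 pred=T actual=T -> ctr[2]=3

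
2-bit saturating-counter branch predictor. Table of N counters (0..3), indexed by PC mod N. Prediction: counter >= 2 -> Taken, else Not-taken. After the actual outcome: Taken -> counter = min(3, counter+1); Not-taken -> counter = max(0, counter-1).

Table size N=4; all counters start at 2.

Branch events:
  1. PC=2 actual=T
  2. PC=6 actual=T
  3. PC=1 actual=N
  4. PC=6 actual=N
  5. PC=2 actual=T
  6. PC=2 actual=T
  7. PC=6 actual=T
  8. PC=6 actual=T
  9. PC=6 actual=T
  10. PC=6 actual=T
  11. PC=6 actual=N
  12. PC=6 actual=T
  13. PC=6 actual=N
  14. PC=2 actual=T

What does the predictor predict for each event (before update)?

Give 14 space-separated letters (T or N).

Answer: T T T T T T T T T T T T T T

Derivation:
Ev 1: PC=2 idx=2 pred=T actual=T -> ctr[2]=3
Ev 2: PC=6 idx=2 pred=T actual=T -> ctr[2]=3
Ev 3: PC=1 idx=1 pred=T actual=N -> ctr[1]=1
Ev 4: PC=6 idx=2 pred=T actual=N -> ctr[2]=2
Ev 5: PC=2 idx=2 pred=T actual=T -> ctr[2]=3
Ev 6: PC=2 idx=2 pred=T actual=T -> ctr[2]=3
Ev 7: PC=6 idx=2 pred=T actual=T -> ctr[2]=3
Ev 8: PC=6 idx=2 pred=T actual=T -> ctr[2]=3
Ev 9: PC=6 idx=2 pred=T actual=T -> ctr[2]=3
Ev 10: PC=6 idx=2 pred=T actual=T -> ctr[2]=3
Ev 11: PC=6 idx=2 pred=T actual=N -> ctr[2]=2
Ev 12: PC=6 idx=2 pred=T actual=T -> ctr[2]=3
Ev 13: PC=6 idx=2 pred=T actual=N -> ctr[2]=2
Ev 14: PC=2 idx=2 pred=T actual=T -> ctr[2]=3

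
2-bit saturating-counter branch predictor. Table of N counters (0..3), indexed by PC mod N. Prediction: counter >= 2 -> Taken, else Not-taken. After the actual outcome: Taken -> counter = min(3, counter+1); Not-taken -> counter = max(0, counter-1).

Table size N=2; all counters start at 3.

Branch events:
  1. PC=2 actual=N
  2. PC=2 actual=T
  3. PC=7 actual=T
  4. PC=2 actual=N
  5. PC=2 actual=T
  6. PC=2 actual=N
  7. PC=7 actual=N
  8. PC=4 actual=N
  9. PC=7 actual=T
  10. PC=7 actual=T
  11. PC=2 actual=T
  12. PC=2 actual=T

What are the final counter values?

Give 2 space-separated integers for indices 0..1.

Ev 1: PC=2 idx=0 pred=T actual=N -> ctr[0]=2
Ev 2: PC=2 idx=0 pred=T actual=T -> ctr[0]=3
Ev 3: PC=7 idx=1 pred=T actual=T -> ctr[1]=3
Ev 4: PC=2 idx=0 pred=T actual=N -> ctr[0]=2
Ev 5: PC=2 idx=0 pred=T actual=T -> ctr[0]=3
Ev 6: PC=2 idx=0 pred=T actual=N -> ctr[0]=2
Ev 7: PC=7 idx=1 pred=T actual=N -> ctr[1]=2
Ev 8: PC=4 idx=0 pred=T actual=N -> ctr[0]=1
Ev 9: PC=7 idx=1 pred=T actual=T -> ctr[1]=3
Ev 10: PC=7 idx=1 pred=T actual=T -> ctr[1]=3
Ev 11: PC=2 idx=0 pred=N actual=T -> ctr[0]=2
Ev 12: PC=2 idx=0 pred=T actual=T -> ctr[0]=3

Answer: 3 3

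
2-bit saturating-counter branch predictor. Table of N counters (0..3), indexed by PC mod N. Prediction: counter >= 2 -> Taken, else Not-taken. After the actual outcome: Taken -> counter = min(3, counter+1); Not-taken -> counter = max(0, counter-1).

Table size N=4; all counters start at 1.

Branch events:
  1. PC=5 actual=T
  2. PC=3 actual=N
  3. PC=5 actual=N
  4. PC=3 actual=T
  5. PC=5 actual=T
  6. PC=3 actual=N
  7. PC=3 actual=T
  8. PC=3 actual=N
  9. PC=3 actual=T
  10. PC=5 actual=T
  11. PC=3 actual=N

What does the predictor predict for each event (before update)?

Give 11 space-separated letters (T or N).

Answer: N N T N N N N N N T N

Derivation:
Ev 1: PC=5 idx=1 pred=N actual=T -> ctr[1]=2
Ev 2: PC=3 idx=3 pred=N actual=N -> ctr[3]=0
Ev 3: PC=5 idx=1 pred=T actual=N -> ctr[1]=1
Ev 4: PC=3 idx=3 pred=N actual=T -> ctr[3]=1
Ev 5: PC=5 idx=1 pred=N actual=T -> ctr[1]=2
Ev 6: PC=3 idx=3 pred=N actual=N -> ctr[3]=0
Ev 7: PC=3 idx=3 pred=N actual=T -> ctr[3]=1
Ev 8: PC=3 idx=3 pred=N actual=N -> ctr[3]=0
Ev 9: PC=3 idx=3 pred=N actual=T -> ctr[3]=1
Ev 10: PC=5 idx=1 pred=T actual=T -> ctr[1]=3
Ev 11: PC=3 idx=3 pred=N actual=N -> ctr[3]=0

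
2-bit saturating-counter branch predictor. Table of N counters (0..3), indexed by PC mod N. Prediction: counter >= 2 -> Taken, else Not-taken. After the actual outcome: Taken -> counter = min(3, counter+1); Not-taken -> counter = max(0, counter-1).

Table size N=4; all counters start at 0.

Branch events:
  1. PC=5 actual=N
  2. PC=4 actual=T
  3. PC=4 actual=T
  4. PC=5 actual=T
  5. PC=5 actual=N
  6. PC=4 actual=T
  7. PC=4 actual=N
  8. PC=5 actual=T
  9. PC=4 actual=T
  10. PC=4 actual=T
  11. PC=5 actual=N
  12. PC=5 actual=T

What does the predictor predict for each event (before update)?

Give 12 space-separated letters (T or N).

Ev 1: PC=5 idx=1 pred=N actual=N -> ctr[1]=0
Ev 2: PC=4 idx=0 pred=N actual=T -> ctr[0]=1
Ev 3: PC=4 idx=0 pred=N actual=T -> ctr[0]=2
Ev 4: PC=5 idx=1 pred=N actual=T -> ctr[1]=1
Ev 5: PC=5 idx=1 pred=N actual=N -> ctr[1]=0
Ev 6: PC=4 idx=0 pred=T actual=T -> ctr[0]=3
Ev 7: PC=4 idx=0 pred=T actual=N -> ctr[0]=2
Ev 8: PC=5 idx=1 pred=N actual=T -> ctr[1]=1
Ev 9: PC=4 idx=0 pred=T actual=T -> ctr[0]=3
Ev 10: PC=4 idx=0 pred=T actual=T -> ctr[0]=3
Ev 11: PC=5 idx=1 pred=N actual=N -> ctr[1]=0
Ev 12: PC=5 idx=1 pred=N actual=T -> ctr[1]=1

Answer: N N N N N T T N T T N N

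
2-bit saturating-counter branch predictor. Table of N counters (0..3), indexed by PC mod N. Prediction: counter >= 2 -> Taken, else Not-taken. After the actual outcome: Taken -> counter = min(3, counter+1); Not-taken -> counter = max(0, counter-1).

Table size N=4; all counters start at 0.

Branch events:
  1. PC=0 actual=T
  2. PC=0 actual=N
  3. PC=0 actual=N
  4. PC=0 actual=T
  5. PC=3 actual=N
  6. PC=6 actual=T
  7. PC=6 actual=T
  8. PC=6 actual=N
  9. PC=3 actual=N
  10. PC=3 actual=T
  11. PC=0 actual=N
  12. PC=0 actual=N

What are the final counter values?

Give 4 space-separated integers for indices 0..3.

Answer: 0 0 1 1

Derivation:
Ev 1: PC=0 idx=0 pred=N actual=T -> ctr[0]=1
Ev 2: PC=0 idx=0 pred=N actual=N -> ctr[0]=0
Ev 3: PC=0 idx=0 pred=N actual=N -> ctr[0]=0
Ev 4: PC=0 idx=0 pred=N actual=T -> ctr[0]=1
Ev 5: PC=3 idx=3 pred=N actual=N -> ctr[3]=0
Ev 6: PC=6 idx=2 pred=N actual=T -> ctr[2]=1
Ev 7: PC=6 idx=2 pred=N actual=T -> ctr[2]=2
Ev 8: PC=6 idx=2 pred=T actual=N -> ctr[2]=1
Ev 9: PC=3 idx=3 pred=N actual=N -> ctr[3]=0
Ev 10: PC=3 idx=3 pred=N actual=T -> ctr[3]=1
Ev 11: PC=0 idx=0 pred=N actual=N -> ctr[0]=0
Ev 12: PC=0 idx=0 pred=N actual=N -> ctr[0]=0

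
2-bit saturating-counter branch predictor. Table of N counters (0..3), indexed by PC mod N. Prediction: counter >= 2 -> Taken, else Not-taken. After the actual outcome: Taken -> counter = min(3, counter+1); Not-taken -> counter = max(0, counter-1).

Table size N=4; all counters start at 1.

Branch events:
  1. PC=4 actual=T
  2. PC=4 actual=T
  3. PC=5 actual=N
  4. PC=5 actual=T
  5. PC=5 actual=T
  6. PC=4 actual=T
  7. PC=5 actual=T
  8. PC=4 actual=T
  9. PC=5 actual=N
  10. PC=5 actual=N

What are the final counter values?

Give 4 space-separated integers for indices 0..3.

Answer: 3 1 1 1

Derivation:
Ev 1: PC=4 idx=0 pred=N actual=T -> ctr[0]=2
Ev 2: PC=4 idx=0 pred=T actual=T -> ctr[0]=3
Ev 3: PC=5 idx=1 pred=N actual=N -> ctr[1]=0
Ev 4: PC=5 idx=1 pred=N actual=T -> ctr[1]=1
Ev 5: PC=5 idx=1 pred=N actual=T -> ctr[1]=2
Ev 6: PC=4 idx=0 pred=T actual=T -> ctr[0]=3
Ev 7: PC=5 idx=1 pred=T actual=T -> ctr[1]=3
Ev 8: PC=4 idx=0 pred=T actual=T -> ctr[0]=3
Ev 9: PC=5 idx=1 pred=T actual=N -> ctr[1]=2
Ev 10: PC=5 idx=1 pred=T actual=N -> ctr[1]=1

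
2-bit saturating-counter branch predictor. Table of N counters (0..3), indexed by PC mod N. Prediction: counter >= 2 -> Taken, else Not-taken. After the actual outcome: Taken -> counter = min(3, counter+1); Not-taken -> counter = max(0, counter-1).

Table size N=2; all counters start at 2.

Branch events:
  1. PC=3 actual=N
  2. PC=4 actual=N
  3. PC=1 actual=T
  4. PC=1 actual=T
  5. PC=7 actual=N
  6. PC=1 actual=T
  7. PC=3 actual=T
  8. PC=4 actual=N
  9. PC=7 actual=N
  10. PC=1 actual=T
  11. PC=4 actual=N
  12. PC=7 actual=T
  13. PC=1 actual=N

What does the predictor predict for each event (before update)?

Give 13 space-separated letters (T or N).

Ev 1: PC=3 idx=1 pred=T actual=N -> ctr[1]=1
Ev 2: PC=4 idx=0 pred=T actual=N -> ctr[0]=1
Ev 3: PC=1 idx=1 pred=N actual=T -> ctr[1]=2
Ev 4: PC=1 idx=1 pred=T actual=T -> ctr[1]=3
Ev 5: PC=7 idx=1 pred=T actual=N -> ctr[1]=2
Ev 6: PC=1 idx=1 pred=T actual=T -> ctr[1]=3
Ev 7: PC=3 idx=1 pred=T actual=T -> ctr[1]=3
Ev 8: PC=4 idx=0 pred=N actual=N -> ctr[0]=0
Ev 9: PC=7 idx=1 pred=T actual=N -> ctr[1]=2
Ev 10: PC=1 idx=1 pred=T actual=T -> ctr[1]=3
Ev 11: PC=4 idx=0 pred=N actual=N -> ctr[0]=0
Ev 12: PC=7 idx=1 pred=T actual=T -> ctr[1]=3
Ev 13: PC=1 idx=1 pred=T actual=N -> ctr[1]=2

Answer: T T N T T T T N T T N T T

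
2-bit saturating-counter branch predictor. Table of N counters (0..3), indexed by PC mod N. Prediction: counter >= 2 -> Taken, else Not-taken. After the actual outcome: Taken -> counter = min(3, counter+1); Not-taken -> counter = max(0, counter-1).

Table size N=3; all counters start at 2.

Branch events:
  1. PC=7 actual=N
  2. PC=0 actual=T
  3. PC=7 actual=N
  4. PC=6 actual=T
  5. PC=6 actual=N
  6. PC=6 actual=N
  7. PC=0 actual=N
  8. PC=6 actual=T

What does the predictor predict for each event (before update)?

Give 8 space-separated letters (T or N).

Ev 1: PC=7 idx=1 pred=T actual=N -> ctr[1]=1
Ev 2: PC=0 idx=0 pred=T actual=T -> ctr[0]=3
Ev 3: PC=7 idx=1 pred=N actual=N -> ctr[1]=0
Ev 4: PC=6 idx=0 pred=T actual=T -> ctr[0]=3
Ev 5: PC=6 idx=0 pred=T actual=N -> ctr[0]=2
Ev 6: PC=6 idx=0 pred=T actual=N -> ctr[0]=1
Ev 7: PC=0 idx=0 pred=N actual=N -> ctr[0]=0
Ev 8: PC=6 idx=0 pred=N actual=T -> ctr[0]=1

Answer: T T N T T T N N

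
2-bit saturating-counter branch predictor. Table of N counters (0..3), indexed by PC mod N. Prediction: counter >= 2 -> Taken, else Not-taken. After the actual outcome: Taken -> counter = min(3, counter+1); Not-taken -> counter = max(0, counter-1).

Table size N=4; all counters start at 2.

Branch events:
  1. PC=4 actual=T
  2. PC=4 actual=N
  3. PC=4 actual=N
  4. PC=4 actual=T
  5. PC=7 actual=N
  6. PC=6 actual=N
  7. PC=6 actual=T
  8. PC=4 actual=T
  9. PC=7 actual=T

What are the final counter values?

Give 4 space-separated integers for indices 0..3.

Answer: 3 2 2 2

Derivation:
Ev 1: PC=4 idx=0 pred=T actual=T -> ctr[0]=3
Ev 2: PC=4 idx=0 pred=T actual=N -> ctr[0]=2
Ev 3: PC=4 idx=0 pred=T actual=N -> ctr[0]=1
Ev 4: PC=4 idx=0 pred=N actual=T -> ctr[0]=2
Ev 5: PC=7 idx=3 pred=T actual=N -> ctr[3]=1
Ev 6: PC=6 idx=2 pred=T actual=N -> ctr[2]=1
Ev 7: PC=6 idx=2 pred=N actual=T -> ctr[2]=2
Ev 8: PC=4 idx=0 pred=T actual=T -> ctr[0]=3
Ev 9: PC=7 idx=3 pred=N actual=T -> ctr[3]=2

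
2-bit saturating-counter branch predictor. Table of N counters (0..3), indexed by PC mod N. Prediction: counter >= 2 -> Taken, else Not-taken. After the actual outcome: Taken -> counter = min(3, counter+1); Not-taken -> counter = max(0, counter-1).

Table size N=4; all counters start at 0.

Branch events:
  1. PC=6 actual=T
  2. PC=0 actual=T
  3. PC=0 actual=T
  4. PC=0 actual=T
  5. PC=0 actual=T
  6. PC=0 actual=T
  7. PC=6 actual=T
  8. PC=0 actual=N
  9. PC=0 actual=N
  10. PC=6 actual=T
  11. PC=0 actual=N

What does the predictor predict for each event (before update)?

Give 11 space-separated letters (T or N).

Ev 1: PC=6 idx=2 pred=N actual=T -> ctr[2]=1
Ev 2: PC=0 idx=0 pred=N actual=T -> ctr[0]=1
Ev 3: PC=0 idx=0 pred=N actual=T -> ctr[0]=2
Ev 4: PC=0 idx=0 pred=T actual=T -> ctr[0]=3
Ev 5: PC=0 idx=0 pred=T actual=T -> ctr[0]=3
Ev 6: PC=0 idx=0 pred=T actual=T -> ctr[0]=3
Ev 7: PC=6 idx=2 pred=N actual=T -> ctr[2]=2
Ev 8: PC=0 idx=0 pred=T actual=N -> ctr[0]=2
Ev 9: PC=0 idx=0 pred=T actual=N -> ctr[0]=1
Ev 10: PC=6 idx=2 pred=T actual=T -> ctr[2]=3
Ev 11: PC=0 idx=0 pred=N actual=N -> ctr[0]=0

Answer: N N N T T T N T T T N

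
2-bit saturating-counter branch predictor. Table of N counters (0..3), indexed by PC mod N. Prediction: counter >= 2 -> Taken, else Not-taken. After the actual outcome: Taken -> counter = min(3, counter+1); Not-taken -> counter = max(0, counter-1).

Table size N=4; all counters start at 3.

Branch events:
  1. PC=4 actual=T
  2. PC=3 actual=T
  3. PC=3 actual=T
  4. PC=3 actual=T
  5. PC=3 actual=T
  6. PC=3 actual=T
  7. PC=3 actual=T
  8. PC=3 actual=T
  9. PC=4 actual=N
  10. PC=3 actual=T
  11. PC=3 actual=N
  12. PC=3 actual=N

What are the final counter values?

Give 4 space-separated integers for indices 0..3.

Answer: 2 3 3 1

Derivation:
Ev 1: PC=4 idx=0 pred=T actual=T -> ctr[0]=3
Ev 2: PC=3 idx=3 pred=T actual=T -> ctr[3]=3
Ev 3: PC=3 idx=3 pred=T actual=T -> ctr[3]=3
Ev 4: PC=3 idx=3 pred=T actual=T -> ctr[3]=3
Ev 5: PC=3 idx=3 pred=T actual=T -> ctr[3]=3
Ev 6: PC=3 idx=3 pred=T actual=T -> ctr[3]=3
Ev 7: PC=3 idx=3 pred=T actual=T -> ctr[3]=3
Ev 8: PC=3 idx=3 pred=T actual=T -> ctr[3]=3
Ev 9: PC=4 idx=0 pred=T actual=N -> ctr[0]=2
Ev 10: PC=3 idx=3 pred=T actual=T -> ctr[3]=3
Ev 11: PC=3 idx=3 pred=T actual=N -> ctr[3]=2
Ev 12: PC=3 idx=3 pred=T actual=N -> ctr[3]=1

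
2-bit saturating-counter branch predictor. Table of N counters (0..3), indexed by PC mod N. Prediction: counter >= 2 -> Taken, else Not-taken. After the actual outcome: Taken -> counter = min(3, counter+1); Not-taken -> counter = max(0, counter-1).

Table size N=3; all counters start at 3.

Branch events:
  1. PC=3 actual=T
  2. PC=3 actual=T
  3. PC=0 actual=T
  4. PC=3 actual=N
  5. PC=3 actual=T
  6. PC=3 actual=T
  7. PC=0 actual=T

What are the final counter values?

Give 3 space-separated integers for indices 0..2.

Ev 1: PC=3 idx=0 pred=T actual=T -> ctr[0]=3
Ev 2: PC=3 idx=0 pred=T actual=T -> ctr[0]=3
Ev 3: PC=0 idx=0 pred=T actual=T -> ctr[0]=3
Ev 4: PC=3 idx=0 pred=T actual=N -> ctr[0]=2
Ev 5: PC=3 idx=0 pred=T actual=T -> ctr[0]=3
Ev 6: PC=3 idx=0 pred=T actual=T -> ctr[0]=3
Ev 7: PC=0 idx=0 pred=T actual=T -> ctr[0]=3

Answer: 3 3 3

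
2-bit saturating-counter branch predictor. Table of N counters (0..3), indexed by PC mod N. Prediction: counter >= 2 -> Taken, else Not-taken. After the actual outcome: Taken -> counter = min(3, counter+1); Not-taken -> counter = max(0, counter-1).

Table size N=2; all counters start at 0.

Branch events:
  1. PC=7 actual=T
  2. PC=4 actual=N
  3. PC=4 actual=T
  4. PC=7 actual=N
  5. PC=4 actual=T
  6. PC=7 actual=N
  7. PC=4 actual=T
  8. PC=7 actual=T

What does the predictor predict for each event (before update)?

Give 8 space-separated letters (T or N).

Answer: N N N N N N T N

Derivation:
Ev 1: PC=7 idx=1 pred=N actual=T -> ctr[1]=1
Ev 2: PC=4 idx=0 pred=N actual=N -> ctr[0]=0
Ev 3: PC=4 idx=0 pred=N actual=T -> ctr[0]=1
Ev 4: PC=7 idx=1 pred=N actual=N -> ctr[1]=0
Ev 5: PC=4 idx=0 pred=N actual=T -> ctr[0]=2
Ev 6: PC=7 idx=1 pred=N actual=N -> ctr[1]=0
Ev 7: PC=4 idx=0 pred=T actual=T -> ctr[0]=3
Ev 8: PC=7 idx=1 pred=N actual=T -> ctr[1]=1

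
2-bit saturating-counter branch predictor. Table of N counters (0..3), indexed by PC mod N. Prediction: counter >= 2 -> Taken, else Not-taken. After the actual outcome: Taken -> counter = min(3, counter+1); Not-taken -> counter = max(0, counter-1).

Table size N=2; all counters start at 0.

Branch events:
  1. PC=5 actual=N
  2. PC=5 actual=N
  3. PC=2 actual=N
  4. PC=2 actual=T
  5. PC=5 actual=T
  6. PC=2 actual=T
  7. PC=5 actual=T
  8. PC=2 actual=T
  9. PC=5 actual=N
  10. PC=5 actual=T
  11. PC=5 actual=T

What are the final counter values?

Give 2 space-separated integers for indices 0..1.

Answer: 3 3

Derivation:
Ev 1: PC=5 idx=1 pred=N actual=N -> ctr[1]=0
Ev 2: PC=5 idx=1 pred=N actual=N -> ctr[1]=0
Ev 3: PC=2 idx=0 pred=N actual=N -> ctr[0]=0
Ev 4: PC=2 idx=0 pred=N actual=T -> ctr[0]=1
Ev 5: PC=5 idx=1 pred=N actual=T -> ctr[1]=1
Ev 6: PC=2 idx=0 pred=N actual=T -> ctr[0]=2
Ev 7: PC=5 idx=1 pred=N actual=T -> ctr[1]=2
Ev 8: PC=2 idx=0 pred=T actual=T -> ctr[0]=3
Ev 9: PC=5 idx=1 pred=T actual=N -> ctr[1]=1
Ev 10: PC=5 idx=1 pred=N actual=T -> ctr[1]=2
Ev 11: PC=5 idx=1 pred=T actual=T -> ctr[1]=3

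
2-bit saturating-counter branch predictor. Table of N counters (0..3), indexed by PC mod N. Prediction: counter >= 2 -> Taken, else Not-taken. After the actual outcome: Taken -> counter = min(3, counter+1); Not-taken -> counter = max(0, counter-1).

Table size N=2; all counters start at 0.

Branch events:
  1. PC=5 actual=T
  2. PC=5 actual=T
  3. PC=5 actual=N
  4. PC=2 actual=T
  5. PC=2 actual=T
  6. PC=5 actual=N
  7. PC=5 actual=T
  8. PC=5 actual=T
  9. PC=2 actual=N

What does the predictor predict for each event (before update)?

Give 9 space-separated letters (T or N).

Ev 1: PC=5 idx=1 pred=N actual=T -> ctr[1]=1
Ev 2: PC=5 idx=1 pred=N actual=T -> ctr[1]=2
Ev 3: PC=5 idx=1 pred=T actual=N -> ctr[1]=1
Ev 4: PC=2 idx=0 pred=N actual=T -> ctr[0]=1
Ev 5: PC=2 idx=0 pred=N actual=T -> ctr[0]=2
Ev 6: PC=5 idx=1 pred=N actual=N -> ctr[1]=0
Ev 7: PC=5 idx=1 pred=N actual=T -> ctr[1]=1
Ev 8: PC=5 idx=1 pred=N actual=T -> ctr[1]=2
Ev 9: PC=2 idx=0 pred=T actual=N -> ctr[0]=1

Answer: N N T N N N N N T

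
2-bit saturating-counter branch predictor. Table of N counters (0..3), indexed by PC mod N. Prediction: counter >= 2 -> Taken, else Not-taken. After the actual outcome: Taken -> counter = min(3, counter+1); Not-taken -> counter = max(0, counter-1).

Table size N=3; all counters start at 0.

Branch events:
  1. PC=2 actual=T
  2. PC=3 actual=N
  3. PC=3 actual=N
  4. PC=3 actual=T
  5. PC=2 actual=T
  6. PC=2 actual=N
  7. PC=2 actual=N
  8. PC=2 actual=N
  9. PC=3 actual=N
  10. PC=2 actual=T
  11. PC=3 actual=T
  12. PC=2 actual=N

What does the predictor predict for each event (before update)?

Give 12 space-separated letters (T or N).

Answer: N N N N N T N N N N N N

Derivation:
Ev 1: PC=2 idx=2 pred=N actual=T -> ctr[2]=1
Ev 2: PC=3 idx=0 pred=N actual=N -> ctr[0]=0
Ev 3: PC=3 idx=0 pred=N actual=N -> ctr[0]=0
Ev 4: PC=3 idx=0 pred=N actual=T -> ctr[0]=1
Ev 5: PC=2 idx=2 pred=N actual=T -> ctr[2]=2
Ev 6: PC=2 idx=2 pred=T actual=N -> ctr[2]=1
Ev 7: PC=2 idx=2 pred=N actual=N -> ctr[2]=0
Ev 8: PC=2 idx=2 pred=N actual=N -> ctr[2]=0
Ev 9: PC=3 idx=0 pred=N actual=N -> ctr[0]=0
Ev 10: PC=2 idx=2 pred=N actual=T -> ctr[2]=1
Ev 11: PC=3 idx=0 pred=N actual=T -> ctr[0]=1
Ev 12: PC=2 idx=2 pred=N actual=N -> ctr[2]=0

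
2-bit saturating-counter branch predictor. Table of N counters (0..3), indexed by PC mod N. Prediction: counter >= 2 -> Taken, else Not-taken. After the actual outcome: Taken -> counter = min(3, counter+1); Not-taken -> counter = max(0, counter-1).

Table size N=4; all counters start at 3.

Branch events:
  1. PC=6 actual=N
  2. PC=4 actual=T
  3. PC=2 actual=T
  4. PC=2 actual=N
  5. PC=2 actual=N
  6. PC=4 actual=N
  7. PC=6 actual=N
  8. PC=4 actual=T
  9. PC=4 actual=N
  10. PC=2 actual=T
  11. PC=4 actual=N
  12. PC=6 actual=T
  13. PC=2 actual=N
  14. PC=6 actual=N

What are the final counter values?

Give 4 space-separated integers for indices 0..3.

Answer: 1 3 0 3

Derivation:
Ev 1: PC=6 idx=2 pred=T actual=N -> ctr[2]=2
Ev 2: PC=4 idx=0 pred=T actual=T -> ctr[0]=3
Ev 3: PC=2 idx=2 pred=T actual=T -> ctr[2]=3
Ev 4: PC=2 idx=2 pred=T actual=N -> ctr[2]=2
Ev 5: PC=2 idx=2 pred=T actual=N -> ctr[2]=1
Ev 6: PC=4 idx=0 pred=T actual=N -> ctr[0]=2
Ev 7: PC=6 idx=2 pred=N actual=N -> ctr[2]=0
Ev 8: PC=4 idx=0 pred=T actual=T -> ctr[0]=3
Ev 9: PC=4 idx=0 pred=T actual=N -> ctr[0]=2
Ev 10: PC=2 idx=2 pred=N actual=T -> ctr[2]=1
Ev 11: PC=4 idx=0 pred=T actual=N -> ctr[0]=1
Ev 12: PC=6 idx=2 pred=N actual=T -> ctr[2]=2
Ev 13: PC=2 idx=2 pred=T actual=N -> ctr[2]=1
Ev 14: PC=6 idx=2 pred=N actual=N -> ctr[2]=0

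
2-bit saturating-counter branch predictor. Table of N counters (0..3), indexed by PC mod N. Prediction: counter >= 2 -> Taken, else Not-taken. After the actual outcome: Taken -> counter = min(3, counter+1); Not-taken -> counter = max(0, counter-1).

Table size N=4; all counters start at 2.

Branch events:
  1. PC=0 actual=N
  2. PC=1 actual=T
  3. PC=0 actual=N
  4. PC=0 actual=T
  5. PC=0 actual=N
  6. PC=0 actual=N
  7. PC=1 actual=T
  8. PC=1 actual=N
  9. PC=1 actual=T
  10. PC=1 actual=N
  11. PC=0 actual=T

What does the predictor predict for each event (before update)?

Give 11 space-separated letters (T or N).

Answer: T T N N N N T T T T N

Derivation:
Ev 1: PC=0 idx=0 pred=T actual=N -> ctr[0]=1
Ev 2: PC=1 idx=1 pred=T actual=T -> ctr[1]=3
Ev 3: PC=0 idx=0 pred=N actual=N -> ctr[0]=0
Ev 4: PC=0 idx=0 pred=N actual=T -> ctr[0]=1
Ev 5: PC=0 idx=0 pred=N actual=N -> ctr[0]=0
Ev 6: PC=0 idx=0 pred=N actual=N -> ctr[0]=0
Ev 7: PC=1 idx=1 pred=T actual=T -> ctr[1]=3
Ev 8: PC=1 idx=1 pred=T actual=N -> ctr[1]=2
Ev 9: PC=1 idx=1 pred=T actual=T -> ctr[1]=3
Ev 10: PC=1 idx=1 pred=T actual=N -> ctr[1]=2
Ev 11: PC=0 idx=0 pred=N actual=T -> ctr[0]=1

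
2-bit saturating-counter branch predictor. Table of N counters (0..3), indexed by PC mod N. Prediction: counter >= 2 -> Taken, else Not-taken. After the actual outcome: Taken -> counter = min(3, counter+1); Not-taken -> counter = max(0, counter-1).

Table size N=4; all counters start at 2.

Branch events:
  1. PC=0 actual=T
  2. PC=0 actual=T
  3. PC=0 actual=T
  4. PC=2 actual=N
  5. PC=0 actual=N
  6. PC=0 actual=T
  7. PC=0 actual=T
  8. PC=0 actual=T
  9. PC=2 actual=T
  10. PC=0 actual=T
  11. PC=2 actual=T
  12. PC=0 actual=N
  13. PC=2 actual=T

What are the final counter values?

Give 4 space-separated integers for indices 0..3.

Ev 1: PC=0 idx=0 pred=T actual=T -> ctr[0]=3
Ev 2: PC=0 idx=0 pred=T actual=T -> ctr[0]=3
Ev 3: PC=0 idx=0 pred=T actual=T -> ctr[0]=3
Ev 4: PC=2 idx=2 pred=T actual=N -> ctr[2]=1
Ev 5: PC=0 idx=0 pred=T actual=N -> ctr[0]=2
Ev 6: PC=0 idx=0 pred=T actual=T -> ctr[0]=3
Ev 7: PC=0 idx=0 pred=T actual=T -> ctr[0]=3
Ev 8: PC=0 idx=0 pred=T actual=T -> ctr[0]=3
Ev 9: PC=2 idx=2 pred=N actual=T -> ctr[2]=2
Ev 10: PC=0 idx=0 pred=T actual=T -> ctr[0]=3
Ev 11: PC=2 idx=2 pred=T actual=T -> ctr[2]=3
Ev 12: PC=0 idx=0 pred=T actual=N -> ctr[0]=2
Ev 13: PC=2 idx=2 pred=T actual=T -> ctr[2]=3

Answer: 2 2 3 2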